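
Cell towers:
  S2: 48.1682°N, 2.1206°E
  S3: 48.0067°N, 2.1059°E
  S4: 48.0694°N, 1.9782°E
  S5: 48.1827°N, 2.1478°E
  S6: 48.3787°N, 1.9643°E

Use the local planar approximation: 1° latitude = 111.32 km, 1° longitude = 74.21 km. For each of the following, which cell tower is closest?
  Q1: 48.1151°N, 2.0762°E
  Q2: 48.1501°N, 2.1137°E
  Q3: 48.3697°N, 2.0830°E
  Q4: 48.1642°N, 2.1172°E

Q1 at 48.1151°N, 2.0762°E:
  S2: 6.7674 km
  S3: 12.2667 km
  S4: 8.8753 km
  S5: 9.2120 km
  S6: 30.4963 km
  → nearest: S2 (6.7674 km)
Q2 at 48.1501°N, 2.1137°E:
  S2: 2.0789 km
  S3: 15.9738 km
  S4: 13.4839 km
  S5: 4.4242 km
  S6: 27.7580 km
  → nearest: S2 (2.0789 km)
Q3 at 48.3697°N, 2.0830°E:
  S2: 22.6039 km
  S3: 40.4449 km
  S4: 34.3221 km
  S5: 21.3651 km
  S6: 8.8655 km
  → nearest: S6 (8.8655 km)
Q4 at 48.1642°N, 2.1172°E:
  S2: 0.5118 km
  S3: 17.5529 km
  S4: 14.7571 km
  S5: 3.0656 km
  S6: 26.4370 km
  → nearest: S2 (0.5118 km)

Q1→S2; Q2→S2; Q3→S6; Q4→S2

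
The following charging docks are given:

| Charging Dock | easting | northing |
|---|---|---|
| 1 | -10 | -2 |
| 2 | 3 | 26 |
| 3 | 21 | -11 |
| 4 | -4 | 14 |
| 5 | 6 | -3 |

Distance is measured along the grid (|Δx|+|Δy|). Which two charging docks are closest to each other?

1 and 5

Pairwise distances:
1–2: 41
1–3: 40
1–4: 22
1–5: 17
2–3: 55
2–4: 19
2–5: 32
3–4: 50
3–5: 23
4–5: 27
Closest pair: 1–5 at 17.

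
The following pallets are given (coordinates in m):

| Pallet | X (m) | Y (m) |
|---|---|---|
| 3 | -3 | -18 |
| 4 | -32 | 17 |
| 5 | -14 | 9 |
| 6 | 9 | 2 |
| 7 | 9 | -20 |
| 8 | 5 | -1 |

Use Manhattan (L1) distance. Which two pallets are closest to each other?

6 and 8

Pairwise distances:
3–4: |-29| + |35| = 29 + 35 = 64 m
3–5: |-11| + |27| = 11 + 27 = 38 m
3–6: |12| + |20| = 12 + 20 = 32 m
3–7: |12| + |-2| = 12 + 2 = 14 m
3–8: |8| + |17| = 8 + 17 = 25 m
4–5: |18| + |-8| = 18 + 8 = 26 m
4–6: |41| + |-15| = 41 + 15 = 56 m
4–7: |41| + |-37| = 41 + 37 = 78 m
4–8: |37| + |-18| = 37 + 18 = 55 m
5–6: |23| + |-7| = 23 + 7 = 30 m
5–7: |23| + |-29| = 23 + 29 = 52 m
5–8: |19| + |-10| = 19 + 10 = 29 m
6–7: |0| + |-22| = 0 + 22 = 22 m
6–8: |-4| + |-3| = 4 + 3 = 7 m
7–8: |-4| + |19| = 4 + 19 = 23 m
Closest pair: 6–8 at 7 m.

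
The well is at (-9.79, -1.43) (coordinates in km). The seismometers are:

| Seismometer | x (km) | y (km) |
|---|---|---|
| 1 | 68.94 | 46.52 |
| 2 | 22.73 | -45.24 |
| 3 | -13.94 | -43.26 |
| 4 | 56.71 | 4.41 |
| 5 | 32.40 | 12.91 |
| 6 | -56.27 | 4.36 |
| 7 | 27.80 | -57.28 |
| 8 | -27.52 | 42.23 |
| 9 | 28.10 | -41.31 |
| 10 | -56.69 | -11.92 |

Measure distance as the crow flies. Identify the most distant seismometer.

1

Distances from (-9.79, -1.43):
1: √((78.73)² + (47.95)²) = √(6198.4129 + 2299.2025) = 92.18 km
2: √((32.52)² + (-43.81)²) = √(1057.5504 + 1919.3161) = 54.56 km
3: √((-4.15)² + (-41.83)²) = √(17.2225 + 1749.7489) = 42.04 km
4: √((66.50)² + (5.84)²) = √(4422.2500 + 34.1056) = 66.76 km
5: √((42.19)² + (14.34)²) = √(1779.9961 + 205.6356) = 44.56 km
6: √((-46.48)² + (5.79)²) = √(2160.3904 + 33.5241) = 46.84 km
7: √((37.59)² + (-55.85)²) = √(1413.0081 + 3119.2225) = 67.32 km
8: √((-17.73)² + (43.66)²) = √(314.3529 + 1906.1956) = 47.12 km
9: √((37.89)² + (-39.88)²) = √(1435.6521 + 1590.4144) = 55.01 km
10: √((-46.90)² + (-10.49)²) = √(2199.6100 + 110.0401) = 48.06 km
Maximum: 1 at 92.18 km.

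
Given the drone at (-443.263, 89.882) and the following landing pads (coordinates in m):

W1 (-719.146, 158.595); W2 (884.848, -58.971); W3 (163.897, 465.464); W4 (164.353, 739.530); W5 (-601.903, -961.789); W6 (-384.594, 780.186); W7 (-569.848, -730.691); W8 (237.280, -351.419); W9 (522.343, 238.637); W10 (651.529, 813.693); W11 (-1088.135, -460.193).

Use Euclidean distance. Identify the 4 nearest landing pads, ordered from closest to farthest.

W1, W6, W3, W8

Distances from (-443.263, 89.882):
W1: √((-275.883)² + (68.713)²) = √(76111.42969 + 4721.47637) = 284.311 m
W2: √((1328.111)² + (-148.853)²) = √(1763878.82832 + 22157.21561) = 1336.427 m
W3: √((607.160)² + (375.582)²) = √(368643.26560 + 141061.83872) = 713.936 m
W4: √((607.616)² + (649.648)²) = √(369197.20346 + 422042.52390) = 889.517 m
W5: √((-158.640)² + (-1051.671)²) = √(25166.64960 + 1106011.89224) = 1063.569 m
W6: √((58.669)² + (690.304)²) = √(3442.05156 + 476519.61242) = 692.793 m
W7: √((-126.585)² + (-820.573)²) = √(16023.76222 + 673340.04833) = 830.279 m
W8: √((680.543)² + (-441.301)²) = √(463138.77485 + 194746.57260) = 811.101 m
W9: √((965.606)² + (148.755)²) = √(932394.94724 + 22128.05003) = 976.997 m
W10: √((1094.792)² + (723.811)²) = √(1198569.52326 + 523902.36372) = 1312.430 m
W11: √((-644.872)² + (-550.075)²) = √(415859.89638 + 302582.50563) = 847.610 m
Sorted: W1 (284.311 m) < W6 (692.793 m) < W3 (713.936 m) < W8 (811.101 m) < W7 (830.279 m) < W11 (847.610 m) < …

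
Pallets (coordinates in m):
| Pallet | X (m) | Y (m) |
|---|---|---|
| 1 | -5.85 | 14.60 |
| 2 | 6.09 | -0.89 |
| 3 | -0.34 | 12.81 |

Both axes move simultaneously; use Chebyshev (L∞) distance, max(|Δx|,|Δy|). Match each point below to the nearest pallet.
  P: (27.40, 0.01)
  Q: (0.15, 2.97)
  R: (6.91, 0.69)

P→2; Q→2; R→2

P at (27.40, 0.01):
  1: max(|-33.25|, |14.59|) = 33.25 m
  2: max(|-21.31|, |-0.90|) = 21.31 m
  3: max(|-27.74|, |12.80|) = 27.74 m
  → nearest: 2 (21.31 m)
Q at (0.15, 2.97):
  1: max(|-6.00|, |11.63|) = 11.63 m
  2: max(|5.94|, |-3.86|) = 5.94 m
  3: max(|-0.49|, |9.84|) = 9.84 m
  → nearest: 2 (5.94 m)
R at (6.91, 0.69):
  1: max(|-12.76|, |13.91|) = 13.91 m
  2: max(|-0.82|, |-1.58|) = 1.58 m
  3: max(|-7.25|, |12.12|) = 12.12 m
  → nearest: 2 (1.58 m)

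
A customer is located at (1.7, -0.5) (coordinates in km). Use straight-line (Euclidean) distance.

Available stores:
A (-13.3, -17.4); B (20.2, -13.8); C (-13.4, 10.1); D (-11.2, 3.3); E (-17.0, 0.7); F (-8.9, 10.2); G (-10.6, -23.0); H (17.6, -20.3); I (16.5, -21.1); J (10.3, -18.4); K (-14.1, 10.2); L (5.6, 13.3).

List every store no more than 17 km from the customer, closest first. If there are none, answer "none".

Distances from (1.7, -0.5):
A: √((-15.0)² + (-16.9)²) = √(225.0000 + 285.6100) = 22.60 km
B: √((18.5)² + (-13.3)²) = √(342.2500 + 176.8900) = 22.78 km
C: √((-15.1)² + (10.6)²) = √(228.0100 + 112.3600) = 18.45 km
D: √((-12.9)² + (3.8)²) = √(166.4100 + 14.4400) = 13.45 km
E: √((-18.7)² + (1.2)²) = √(349.6900 + 1.4400) = 18.74 km
F: √((-10.6)² + (10.7)²) = √(112.3600 + 114.4900) = 15.06 km
G: √((-12.3)² + (-22.5)²) = √(151.2900 + 506.2500) = 25.64 km
H: √((15.9)² + (-19.8)²) = √(252.8100 + 392.0400) = 25.39 km
I: √((14.8)² + (-20.6)²) = √(219.0400 + 424.3600) = 25.37 km
J: √((8.6)² + (-17.9)²) = √(73.9600 + 320.4100) = 19.86 km
K: √((-15.8)² + (10.7)²) = √(249.6400 + 114.4900) = 19.08 km
L: √((3.9)² + (13.8)²) = √(15.2100 + 190.4400) = 14.34 km
Threshold 17 km: D (13.45 km), L (14.34 km), F (15.06 km) are within range.

D, L, F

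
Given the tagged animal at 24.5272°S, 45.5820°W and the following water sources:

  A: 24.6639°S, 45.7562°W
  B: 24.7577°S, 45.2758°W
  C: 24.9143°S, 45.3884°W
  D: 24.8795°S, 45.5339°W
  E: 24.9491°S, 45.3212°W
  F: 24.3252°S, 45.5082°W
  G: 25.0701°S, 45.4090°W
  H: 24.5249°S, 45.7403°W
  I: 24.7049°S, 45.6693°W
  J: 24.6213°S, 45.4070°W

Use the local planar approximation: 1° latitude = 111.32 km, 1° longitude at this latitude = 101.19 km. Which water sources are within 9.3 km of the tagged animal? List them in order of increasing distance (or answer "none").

Distances from 24.5272°S, 45.5820°W:
A: √((-0.1367·111.32)² + (-0.1742·101.19)²) = √(231.570602 + 310.721635) = 23.2872 km
B: √((-0.2305·111.32)² + (0.3062·101.19)²) = √(658.397624 + 960.031680) = 40.2297 km
C: √((-0.3871·111.32)² + (0.1936·101.19)²) = √(1856.918051 + 383.783145) = 47.3360 km
D: √((-0.3523·111.32)² + (0.0481·101.19)²) = √(1538.054348 + 23.690015) = 39.5189 km
E: √((-0.4219·111.32)² + (0.2608·101.19)²) = √(2205.796514 + 696.450679) = 53.8725 km
F: √((0.2020·111.32)² + (0.0738·101.19)²) = √(505.648978 + 55.768365) = 23.6942 km
G: √((-0.5429·111.32)² + (0.1730·101.19)²) = √(3652.465132 + 306.455484) = 62.9200 km
H: √((0.0023·111.32)² + (-0.1583·101.19)²) = √(0.065554 + 256.588402) = 16.0204 km
I: √((-0.1777·111.32)² + (-0.0873·101.19)²) = √(391.310274 + 78.037560) = 21.6644 km
J: √((-0.0941·111.32)² + (0.1750·101.19)²) = √(109.730066 + 313.582118) = 20.5746 km
Threshold 9.3 km: none within range.

none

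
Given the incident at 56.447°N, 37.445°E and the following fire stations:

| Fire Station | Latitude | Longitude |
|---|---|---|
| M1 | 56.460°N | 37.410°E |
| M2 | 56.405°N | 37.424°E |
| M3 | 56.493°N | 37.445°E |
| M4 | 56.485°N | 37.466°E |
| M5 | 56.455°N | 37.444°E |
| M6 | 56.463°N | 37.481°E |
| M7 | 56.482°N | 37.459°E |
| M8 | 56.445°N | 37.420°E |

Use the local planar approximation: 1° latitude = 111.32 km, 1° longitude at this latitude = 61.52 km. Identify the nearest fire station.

Distances from 56.447°N, 37.445°E:
M1: √((0.013·111.32)² + (-0.035·61.52)²) = √(2.09427 + 4.63627) = 2.594 km
M2: √((-0.042·111.32)² + (-0.021·61.52)²) = √(21.85974 + 1.66906) = 4.851 km
M3: √((0.046·111.32)² + (0.000·61.52)²) = √(26.22177 + 0.00000) = 5.121 km
M4: √((0.038·111.32)² + (0.021·61.52)²) = √(17.89425 + 1.66906) = 4.423 km
M5: √((0.008·111.32)² + (-0.001·61.52)²) = √(0.79310 + 0.00378) = 0.893 km
M6: √((0.016·111.32)² + (0.036·61.52)²) = √(3.17239 + 4.90498) = 2.842 km
M7: √((0.035·111.32)² + (0.014·61.52)²) = √(15.18037 + 0.74180) = 3.990 km
M8: √((-0.002·111.32)² + (-0.025·61.52)²) = √(0.04957 + 2.36544) = 1.554 km
Minimum: M5 at 0.893 km.

M5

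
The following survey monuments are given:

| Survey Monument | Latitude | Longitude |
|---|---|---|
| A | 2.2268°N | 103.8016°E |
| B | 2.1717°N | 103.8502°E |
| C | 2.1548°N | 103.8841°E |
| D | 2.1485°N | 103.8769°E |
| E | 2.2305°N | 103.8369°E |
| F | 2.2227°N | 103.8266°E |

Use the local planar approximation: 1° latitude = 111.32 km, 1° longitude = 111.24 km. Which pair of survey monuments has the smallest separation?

Pairwise distances:
A–B: √((-0.0551·111.32)² + (0.0486·111.24)²) = √(37.622668 + 29.227690) = 8.1762 km
A–C: √((-0.0720·111.32)² + (0.0825·111.24)²) = √(64.240866 + 84.222835) = 12.1846 km
A–D: √((-0.0783·111.32)² + (0.0753·111.24)²) = √(75.974862 + 70.163608) = 12.0888 km
A–E: √((0.0037·111.32)² + (0.0353·111.24)²) = √(0.169648 + 15.419538) = 3.9483 km
A–F: √((-0.0041·111.32)² + (0.0250·111.24)²) = √(0.208312 + 7.733961) = 2.8182 km
B–C: √((-0.0169·111.32)² + (0.0339·111.24)²) = √(3.539320 + 14.220713) = 4.2143 km
B–D: √((-0.0232·111.32)² + (0.0267·111.24)²) = √(6.669947 + 8.821542) = 3.9359 km
B–E: √((0.0588·111.32)² + (-0.0133·111.24)²) = √(42.845089 + 2.188897) = 6.7107 km
B–F: √((0.0510·111.32)² + (-0.0236·111.24)²) = √(32.231962 + 6.892011) = 6.2549 km
C–D: √((-0.0063·111.32)² + (-0.0072·111.24)²) = √(0.491844 + 0.641486) = 1.0646 km
C–E: √((0.0757·111.32)² + (-0.0472·111.24)²) = √(71.013048 + 27.568044) = 9.9288 km
C–F: √((0.0679·111.32)² + (-0.0575·111.24)²) = √(57.132857 + 40.912654) = 9.9018 km
D–E: √((0.0820·111.32)² + (-0.0400·111.24)²) = √(83.324765 + 19.798940) = 10.1550 km
D–F: √((0.0742·111.32)² + (-0.0503·111.24)²) = √(68.226675 + 31.308188) = 9.9767 km
E–F: √((-0.0078·111.32)² + (-0.0103·111.24)²) = √(0.753938 + 1.312793) = 1.4376 km
Closest pair: C–D at 1.0646 km.

C and D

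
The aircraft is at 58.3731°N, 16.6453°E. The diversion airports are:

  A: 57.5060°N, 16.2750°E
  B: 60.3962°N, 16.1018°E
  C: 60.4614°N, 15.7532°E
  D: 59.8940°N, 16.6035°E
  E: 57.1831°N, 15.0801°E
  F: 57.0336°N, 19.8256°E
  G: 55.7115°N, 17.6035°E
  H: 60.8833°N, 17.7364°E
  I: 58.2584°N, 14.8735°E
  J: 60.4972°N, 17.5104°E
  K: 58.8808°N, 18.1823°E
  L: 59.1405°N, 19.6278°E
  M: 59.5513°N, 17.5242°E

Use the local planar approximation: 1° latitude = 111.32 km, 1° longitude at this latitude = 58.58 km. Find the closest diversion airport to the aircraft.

Distances from 58.3731°N, 16.6453°E:
A: √((-0.8671·111.32)² + (-0.3703·58.58)²) = √(9317.186050 + 470.550413) = 98.9330 km
B: √((2.0231·111.32)² + (-0.5435·58.58)²) = √(50720.216129 + 1013.672890) = 227.4508 km
C: √((2.0883·111.32)² + (-0.8921·58.58)²) = √(54042.094467 + 2731.025866) = 238.2711 km
D: √((1.5209·111.32)² + (-0.0418·58.58)²) = √(28664.720740 + 5.995857) = 169.3243 km
E: √((-1.1900·111.32)² + (-1.5652·58.58)²) = √(17548.512853 + 8406.949006) = 161.1070 km
F: √((-1.3395·111.32)² + (3.1803·58.58)²) = √(22234.728521 + 34708.425516) = 238.6276 km
G: √((-2.6616·111.32)² + (0.9582·58.58)²) = √(87787.356405 + 3150.729126) = 301.5594 km
H: √((2.5102·111.32)² + (1.0911·58.58)²) = √(78084.178541 + 4085.336613) = 286.6523 km
I: √((-0.1147·111.32)² + (-1.7718·58.58)²) = √(163.032141 + 10772.788398) = 104.5745 km
J: √((2.1241·111.32)² + (0.8651·58.58)²) = √(55910.878118 + 2568.214885) = 241.8245 km
K: √((0.5077·111.32)² + (1.5370·58.58)²) = √(3194.189827 + 8106.744203) = 106.3059 km
L: √((0.7674·111.32)² + (2.9825·58.58)²) = √(7297.766862 + 30525.278811) = 194.4815 km
M: √((1.1782·111.32)² + (0.8789·58.58)²) = √(17202.217407 + 2650.804283) = 140.9008 km
Minimum: A at 98.9330 km.

A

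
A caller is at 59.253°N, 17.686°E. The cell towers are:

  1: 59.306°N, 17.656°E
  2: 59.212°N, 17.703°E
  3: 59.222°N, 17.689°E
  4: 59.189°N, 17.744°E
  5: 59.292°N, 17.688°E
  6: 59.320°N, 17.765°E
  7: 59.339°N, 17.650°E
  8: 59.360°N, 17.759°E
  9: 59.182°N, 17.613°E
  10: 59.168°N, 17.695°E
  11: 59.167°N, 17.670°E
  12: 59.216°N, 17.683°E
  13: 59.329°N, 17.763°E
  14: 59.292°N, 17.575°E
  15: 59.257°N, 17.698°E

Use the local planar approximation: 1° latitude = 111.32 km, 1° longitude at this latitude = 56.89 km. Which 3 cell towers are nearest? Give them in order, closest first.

15, 3, 12

Distances from 59.253°N, 17.686°E:
1: √((0.053·111.32)² + (-0.030·56.89)²) = √(34.80953 + 2.91282) = 6.142 km
2: √((-0.041·111.32)² + (0.017·56.89)²) = √(20.83119 + 0.93534) = 4.665 km
3: √((-0.031·111.32)² + (0.003·56.89)²) = √(11.90885 + 0.02913) = 3.455 km
4: √((-0.064·111.32)² + (0.058·56.89)²) = √(50.75822 + 10.88749) = 7.851 km
5: √((0.039·111.32)² + (0.002·56.89)²) = √(18.84845 + 0.01295) = 4.343 km
6: √((0.067·111.32)² + (0.079·56.89)²) = √(55.62833 + 20.19882) = 8.708 km
7: √((0.086·111.32)² + (-0.036·56.89)²) = √(91.65229 + 4.19447) = 9.790 km
8: √((0.107·111.32)² + (0.073·56.89)²) = √(141.87764 + 17.24716) = 12.614 km
9: √((-0.071·111.32)² + (-0.073·56.89)²) = √(62.46879 + 17.24716) = 8.928 km
10: √((-0.085·111.32)² + (0.009·56.89)²) = √(89.53323 + 0.26215) = 9.476 km
11: √((-0.086·111.32)² + (-0.016·56.89)²) = √(91.65229 + 0.82854) = 9.617 km
12: √((-0.037·111.32)² + (-0.003·56.89)²) = √(16.96484 + 0.02913) = 4.122 km
13: √((0.076·111.32)² + (0.077·56.89)²) = √(71.57701 + 19.18904) = 9.527 km
14: √((0.039·111.32)² + (-0.111·56.89)²) = √(18.84845 + 39.87657) = 7.663 km
15: √((0.004·111.32)² + (0.012·56.89)²) = √(0.19827 + 0.46605) = 0.815 km
Sorted: 15 (0.815 km) < 3 (3.455 km) < 12 (4.122 km) < 5 (4.343 km) < 2 (4.665 km) < …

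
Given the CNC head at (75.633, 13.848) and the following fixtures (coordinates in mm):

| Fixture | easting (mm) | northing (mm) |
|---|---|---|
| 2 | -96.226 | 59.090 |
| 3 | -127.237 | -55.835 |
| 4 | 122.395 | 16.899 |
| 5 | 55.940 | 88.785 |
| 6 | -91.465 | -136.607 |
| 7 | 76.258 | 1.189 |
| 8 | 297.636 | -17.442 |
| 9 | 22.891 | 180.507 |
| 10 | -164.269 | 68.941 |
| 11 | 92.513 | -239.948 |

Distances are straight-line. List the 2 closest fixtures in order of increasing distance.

7, 4

Distances from (75.633, 13.848):
2: 177.714 mm
3: 214.504 mm
4: 46.861 mm
5: 77.481 mm
6: 224.852 mm
7: 12.674 mm
8: 224.197 mm
9: 174.805 mm
10: 246.147 mm
11: 254.357 mm
Sorted: 7 (12.674 mm) < 4 (46.861 mm) < 5 (77.481 mm) < 9 (174.805 mm) < …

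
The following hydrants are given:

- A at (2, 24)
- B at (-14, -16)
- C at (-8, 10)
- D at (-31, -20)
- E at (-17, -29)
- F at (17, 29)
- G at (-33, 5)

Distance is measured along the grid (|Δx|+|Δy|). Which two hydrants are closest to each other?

Pairwise distances:
B–E: |-3| + |-13| = 3 + 13 = 16
A–F: |15| + |5| = 15 + 5 = 20
B–D: |-17| + |-4| = 17 + 4 = 21
D–E: |14| + |-9| = 14 + 9 = 23
A–C: |-10| + |-14| = 10 + 14 = 24
D–G: |-2| + |25| = 2 + 25 = 27
C–G: |-25| + |-5| = 25 + 5 = 30
B–C: |6| + |26| = 6 + 26 = 32
B–G: |-19| + |21| = 19 + 21 = 40
C–F: |25| + |19| = 25 + 19 = 44
C–E: |-9| + |-39| = 9 + 39 = 48
E–G: |-16| + |34| = 16 + 34 = 50
C–D: |-23| + |-30| = 23 + 30 = 53
A–G: |-35| + |-19| = 35 + 19 = 54
A–B: |-16| + |-40| = 16 + 40 = 56
A–E: |-19| + |-53| = 19 + 53 = 72
F–G: |-50| + |-24| = 50 + 24 = 74
B–F: |31| + |45| = 31 + 45 = 76
A–D: |-33| + |-44| = 33 + 44 = 77
E–F: |34| + |58| = 34 + 58 = 92
D–F: |48| + |49| = 48 + 49 = 97
Closest pair: B–E at 16.

B and E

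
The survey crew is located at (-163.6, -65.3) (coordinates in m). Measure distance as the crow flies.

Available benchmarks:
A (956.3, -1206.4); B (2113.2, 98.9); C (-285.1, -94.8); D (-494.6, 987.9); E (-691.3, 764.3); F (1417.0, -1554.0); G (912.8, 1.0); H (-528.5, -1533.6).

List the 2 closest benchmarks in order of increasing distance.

C, E

Distances from (-163.6, -65.3):
A: √((1119.9)² + (-1141.1)²) = √(1254176.010 + 1302109.210) = 1598.8 m
B: √((2276.8)² + (164.2)²) = √(5183818.240 + 26961.640) = 2282.7 m
C: √((-121.5)² + (-29.5)²) = √(14762.250 + 870.250) = 125.0 m
D: √((-331.0)² + (1053.2)²) = √(109561.000 + 1109230.240) = 1104.0 m
E: √((-527.7)² + (829.6)²) = √(278467.290 + 688236.160) = 983.2 m
F: √((1580.6)² + (-1488.7)²) = √(2498296.360 + 2216227.690) = 2171.3 m
G: √((1076.4)² + (66.3)²) = √(1158636.960 + 4395.690) = 1078.4 m
H: √((-364.9)² + (-1468.3)²) = √(133152.010 + 2155904.890) = 1513.0 m
Sorted: C (125.0 m) < E (983.2 m) < G (1078.4 m) < D (1104.0 m) < …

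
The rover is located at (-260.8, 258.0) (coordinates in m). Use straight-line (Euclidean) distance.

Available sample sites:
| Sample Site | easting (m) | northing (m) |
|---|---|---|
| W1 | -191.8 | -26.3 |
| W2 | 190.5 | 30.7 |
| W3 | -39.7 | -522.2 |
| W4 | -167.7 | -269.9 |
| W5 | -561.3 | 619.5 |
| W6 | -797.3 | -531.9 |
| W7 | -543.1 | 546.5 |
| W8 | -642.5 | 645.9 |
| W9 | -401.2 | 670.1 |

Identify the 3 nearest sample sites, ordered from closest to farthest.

W1, W7, W9

Distances from (-260.8, 258.0):
W1: √((69.0)² + (-284.3)²) = √(4761.000 + 80826.490) = 292.6 m
W2: √((451.3)² + (-227.3)²) = √(203671.690 + 51665.290) = 505.3 m
W3: √((221.1)² + (-780.2)²) = √(48885.210 + 608712.040) = 810.9 m
W4: √((93.1)² + (-527.9)²) = √(8667.610 + 278678.410) = 536.0 m
W5: √((-300.5)² + (361.5)²) = √(90300.250 + 130682.250) = 470.1 m
W6: √((-536.5)² + (-789.9)²) = √(287832.250 + 623942.010) = 954.9 m
W7: √((-282.3)² + (288.5)²) = √(79693.290 + 83232.250) = 403.6 m
W8: √((-381.7)² + (387.9)²) = √(145694.890 + 150466.410) = 544.2 m
W9: √((-140.4)² + (412.1)²) = √(19712.160 + 169826.410) = 435.4 m
Sorted: W1 (292.6 m) < W7 (403.6 m) < W9 (435.4 m) < W5 (470.1 m) < W2 (505.3 m) < …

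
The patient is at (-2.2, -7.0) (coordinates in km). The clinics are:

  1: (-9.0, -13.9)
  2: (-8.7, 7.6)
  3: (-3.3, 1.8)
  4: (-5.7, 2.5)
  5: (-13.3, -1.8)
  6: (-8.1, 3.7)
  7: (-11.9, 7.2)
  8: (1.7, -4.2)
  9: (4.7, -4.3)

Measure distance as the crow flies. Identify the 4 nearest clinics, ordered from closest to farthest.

Distances from (-2.2, -7.0):
1: √((-6.8)² + (-6.9)²) = √(46.240 + 47.610) = 9.7 km
2: √((-6.5)² + (14.6)²) = √(42.250 + 213.160) = 16.0 km
3: √((-1.1)² + (8.8)²) = √(1.210 + 77.440) = 8.9 km
4: √((-3.5)² + (9.5)²) = √(12.250 + 90.250) = 10.1 km
5: √((-11.1)² + (5.2)²) = √(123.210 + 27.040) = 12.3 km
6: √((-5.9)² + (10.7)²) = √(34.810 + 114.490) = 12.2 km
7: √((-9.7)² + (14.2)²) = √(94.090 + 201.640) = 17.2 km
8: √((3.9)² + (2.8)²) = √(15.210 + 7.840) = 4.8 km
9: √((6.9)² + (2.7)²) = √(47.610 + 7.290) = 7.4 km
Sorted: 8 (4.8 km) < 9 (7.4 km) < 3 (8.9 km) < 1 (9.7 km) < 4 (10.1 km) < 6 (12.2 km) < …

8, 9, 3, 1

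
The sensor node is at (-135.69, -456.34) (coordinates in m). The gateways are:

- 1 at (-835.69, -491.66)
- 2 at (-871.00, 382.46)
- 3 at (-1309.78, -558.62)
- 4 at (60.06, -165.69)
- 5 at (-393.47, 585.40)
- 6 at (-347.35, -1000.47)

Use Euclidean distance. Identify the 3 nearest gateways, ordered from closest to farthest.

4, 6, 1

Distances from (-135.69, -456.34):
1: √((-700.00)² + (-35.32)²) = √(490000.0000 + 1247.5024) = 700.89 m
2: √((-735.31)² + (838.80)²) = √(540680.7961 + 703585.4400) = 1115.47 m
3: √((-1174.09)² + (-102.28)²) = √(1378487.3281 + 10461.1984) = 1178.54 m
4: √((195.75)² + (290.65)²) = √(38318.0625 + 84477.4225) = 350.42 m
5: √((-257.78)² + (1041.74)²) = √(66450.5284 + 1085222.2276) = 1073.16 m
6: √((-211.66)² + (-544.13)²) = √(44799.9556 + 296077.4569) = 583.85 m
Sorted: 4 (350.42 m) < 6 (583.85 m) < 1 (700.89 m) < 5 (1073.16 m) < 2 (1115.47 m) < …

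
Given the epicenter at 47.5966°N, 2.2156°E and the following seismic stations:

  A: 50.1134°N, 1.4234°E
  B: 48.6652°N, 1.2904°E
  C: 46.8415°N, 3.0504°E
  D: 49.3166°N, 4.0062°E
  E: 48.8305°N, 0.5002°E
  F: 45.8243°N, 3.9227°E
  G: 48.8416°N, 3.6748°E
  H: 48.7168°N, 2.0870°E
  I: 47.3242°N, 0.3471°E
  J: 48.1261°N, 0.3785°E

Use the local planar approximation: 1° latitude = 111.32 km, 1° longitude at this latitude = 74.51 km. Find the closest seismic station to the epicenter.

C

Distances from 47.5966°N, 2.2156°E:
A: 286.3206 km
B: 137.4879 km
C: 104.5689 km
D: 233.3692 km
E: 187.6265 km
F: 234.7406 km
G: 176.1512 km
H: 125.0683 km
I: 142.4860 km
J: 149.0341 km
Minimum: C at 104.5689 km.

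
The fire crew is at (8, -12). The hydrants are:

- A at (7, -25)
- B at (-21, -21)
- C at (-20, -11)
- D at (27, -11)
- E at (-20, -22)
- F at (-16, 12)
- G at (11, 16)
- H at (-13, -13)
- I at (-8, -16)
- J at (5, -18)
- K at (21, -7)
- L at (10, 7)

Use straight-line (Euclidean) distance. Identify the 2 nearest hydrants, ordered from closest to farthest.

J, A

Distances from (8, -12):
A: 13.0
B: 30.4
C: 28.0
D: 19.0
E: 29.7
F: 33.9
G: 28.2
H: 21.0
I: 16.5
J: 6.7
K: 13.9
L: 19.1
Sorted: J (6.7) < A (13.0) < K (13.9) < I (16.5) < …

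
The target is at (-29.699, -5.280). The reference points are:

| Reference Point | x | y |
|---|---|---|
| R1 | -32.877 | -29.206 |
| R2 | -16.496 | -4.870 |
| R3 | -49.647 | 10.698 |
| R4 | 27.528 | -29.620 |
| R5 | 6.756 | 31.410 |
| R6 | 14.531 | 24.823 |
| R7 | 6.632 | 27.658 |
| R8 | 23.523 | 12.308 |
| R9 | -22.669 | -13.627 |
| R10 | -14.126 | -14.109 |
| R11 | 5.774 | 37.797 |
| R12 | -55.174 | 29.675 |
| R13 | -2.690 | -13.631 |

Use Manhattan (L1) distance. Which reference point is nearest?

Distances from (-29.699, -5.280):
R1: 27.104
R2: 13.613
R3: 35.926
R4: 81.567
R5: 73.145
R6: 74.333
R7: 69.269
R8: 70.810
R9: 15.377
R10: 24.402
R11: 78.550
R12: 60.430
R13: 35.360
Minimum: R2 at 13.613.

R2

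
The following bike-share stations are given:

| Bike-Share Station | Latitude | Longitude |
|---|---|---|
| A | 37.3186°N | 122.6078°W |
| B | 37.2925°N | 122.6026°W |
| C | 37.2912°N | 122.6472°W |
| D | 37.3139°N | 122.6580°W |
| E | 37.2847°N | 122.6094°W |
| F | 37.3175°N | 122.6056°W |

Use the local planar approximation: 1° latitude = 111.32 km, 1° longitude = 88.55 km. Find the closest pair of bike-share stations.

Pairwise distances:
A–B: 2.9417 km
A–C: 4.6342 km
A–D: 4.4759 km
A–E: 3.7764 km
A–F: 0.2301 km
B–C: 3.9520 km
B–D: 5.4535 km
B–E: 1.0567 km
B–F: 2.7957 km
C–D: 2.7019 km
C–E: 3.4245 km
C–F: 4.7054 km
D–E: 5.3932 km
D–F: 4.6573 km
E–F: 3.6668 km
Closest pair: A–F at 0.2301 km.

A and F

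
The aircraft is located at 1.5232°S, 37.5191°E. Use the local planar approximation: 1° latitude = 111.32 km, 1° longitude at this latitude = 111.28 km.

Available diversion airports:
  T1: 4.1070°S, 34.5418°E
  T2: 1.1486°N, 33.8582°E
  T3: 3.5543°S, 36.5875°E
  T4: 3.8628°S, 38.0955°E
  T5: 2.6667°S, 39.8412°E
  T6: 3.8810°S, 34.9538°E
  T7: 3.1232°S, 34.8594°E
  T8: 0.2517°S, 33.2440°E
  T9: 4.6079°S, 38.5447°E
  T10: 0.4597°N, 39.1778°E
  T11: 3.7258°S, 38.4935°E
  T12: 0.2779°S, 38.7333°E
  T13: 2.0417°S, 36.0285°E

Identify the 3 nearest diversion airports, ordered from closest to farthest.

Distances from 1.5232°S, 37.5191°E:
T1: 438.7473 km
T2: 504.4046 km
T3: 248.7354 km
T4: 268.2264 km
T5: 288.0558 km
T6: 387.7910 km
T7: 345.4316 km
T8: 496.3432 km
T9: 361.8580 km
T10: 287.7402 km
T11: 268.0991 km
T12: 193.5814 km
T13: 175.6295 km
Sorted: T13 (175.6295 km) < T12 (193.5814 km) < T3 (248.7354 km) < T11 (268.0991 km) < T4 (268.2264 km) < …

T13, T12, T3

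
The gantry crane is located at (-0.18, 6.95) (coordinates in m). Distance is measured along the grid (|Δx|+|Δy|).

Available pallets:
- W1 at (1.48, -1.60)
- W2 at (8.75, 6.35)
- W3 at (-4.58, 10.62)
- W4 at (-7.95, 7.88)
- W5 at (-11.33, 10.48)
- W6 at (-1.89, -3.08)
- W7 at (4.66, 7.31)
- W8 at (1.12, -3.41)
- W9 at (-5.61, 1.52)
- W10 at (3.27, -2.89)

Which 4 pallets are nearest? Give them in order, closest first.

W7, W3, W4, W2

Distances from (-0.18, 6.95):
W1: |1.66| + |-8.55| = 1.66 + 8.55 = 10.21 m
W2: |8.93| + |-0.60| = 8.93 + 0.60 = 9.53 m
W3: |-4.40| + |3.67| = 4.40 + 3.67 = 8.07 m
W4: |-7.77| + |0.93| = 7.77 + 0.93 = 8.70 m
W5: |-11.15| + |3.53| = 11.15 + 3.53 = 14.68 m
W6: |-1.71| + |-10.03| = 1.71 + 10.03 = 11.74 m
W7: |4.84| + |0.36| = 4.84 + 0.36 = 5.20 m
W8: |1.30| + |-10.36| = 1.30 + 10.36 = 11.66 m
W9: |-5.43| + |-5.43| = 5.43 + 5.43 = 10.86 m
W10: |3.45| + |-9.84| = 3.45 + 9.84 = 13.29 m
Sorted: W7 (5.20 m) < W3 (8.07 m) < W4 (8.70 m) < W2 (9.53 m) < W1 (10.21 m) < W9 (10.86 m) < …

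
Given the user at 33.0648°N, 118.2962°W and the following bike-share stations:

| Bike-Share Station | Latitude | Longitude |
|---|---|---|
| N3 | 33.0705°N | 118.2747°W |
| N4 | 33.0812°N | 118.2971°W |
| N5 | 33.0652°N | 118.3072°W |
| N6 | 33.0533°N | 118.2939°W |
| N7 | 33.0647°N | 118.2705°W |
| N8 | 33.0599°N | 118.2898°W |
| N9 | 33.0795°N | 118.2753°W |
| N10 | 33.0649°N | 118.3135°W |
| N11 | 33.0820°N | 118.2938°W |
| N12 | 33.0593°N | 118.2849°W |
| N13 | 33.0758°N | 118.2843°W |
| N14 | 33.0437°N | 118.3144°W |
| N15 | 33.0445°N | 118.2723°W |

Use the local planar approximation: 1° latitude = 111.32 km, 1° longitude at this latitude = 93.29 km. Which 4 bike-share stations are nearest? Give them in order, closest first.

N8, N5, N12, N6

Distances from 33.0648°N, 118.2962°W:
N3: √((0.0057·111.32)² + (0.0215·93.29)²) = √(0.402621 + 4.022973) = 2.1037 km
N4: √((0.0164·111.32)² + (-0.0009·93.29)²) = √(3.332991 + 0.007049) = 1.8276 km
N5: √((0.0004·111.32)² + (-0.0110·93.29)²) = √(0.001983 + 1.053066) = 1.0272 km
N6: √((-0.0115·111.32)² + (0.0023·93.29)²) = √(1.638861 + 0.046039) = 1.2980 km
N7: √((-0.0001·111.32)² + (0.0257·93.29)²) = √(0.000124 + 5.748260) = 2.3976 km
N8: √((-0.0049·111.32)² + (0.0064·93.29)²) = √(0.297535 + 0.356476) = 0.8087 km
N9: √((0.0147·111.32)² + (0.0209·93.29)²) = √(2.677818 + 3.801568) = 2.5455 km
N10: √((0.0001·111.32)² + (-0.0173·93.29)²) = √(0.000124 + 2.604728) = 1.6140 km
N11: √((0.0172·111.32)² + (0.0024·93.29)²) = √(3.666091 + 0.050129) = 1.9278 km
N12: √((-0.0055·111.32)² + (0.0113·93.29)²) = √(0.374862 + 1.111289) = 1.2191 km
N13: √((0.0110·111.32)² + (0.0119·93.29)²) = √(1.499449 + 1.232435) = 1.6528 km
N14: √((-0.0211·111.32)² + (-0.0182·93.29)²) = √(5.517106 + 2.882790) = 2.8983 km
N15: √((-0.0203·111.32)² + (0.0239·93.29)²) = √(5.106678 + 4.971254) = 3.1746 km
Sorted: N8 (0.8087 km) < N5 (1.0272 km) < N12 (1.2191 km) < N6 (1.2980 km) < N10 (1.6140 km) < N13 (1.6528 km) < …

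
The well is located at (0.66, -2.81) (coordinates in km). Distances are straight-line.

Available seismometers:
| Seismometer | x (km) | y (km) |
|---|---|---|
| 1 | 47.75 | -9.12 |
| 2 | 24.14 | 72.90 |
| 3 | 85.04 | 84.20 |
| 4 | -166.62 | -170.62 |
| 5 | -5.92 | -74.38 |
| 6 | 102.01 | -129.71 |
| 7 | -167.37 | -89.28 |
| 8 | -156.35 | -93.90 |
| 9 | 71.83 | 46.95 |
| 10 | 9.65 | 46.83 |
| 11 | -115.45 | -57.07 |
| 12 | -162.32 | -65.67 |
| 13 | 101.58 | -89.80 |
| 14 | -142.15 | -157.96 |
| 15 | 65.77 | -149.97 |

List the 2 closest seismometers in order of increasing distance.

Distances from (0.66, -2.81):
1: 47.51 km
2: 79.27 km
3: 121.21 km
4: 236.94 km
5: 71.87 km
6: 162.41 km
7: 188.97 km
8: 181.52 km
9: 86.84 km
10: 50.45 km
11: 128.16 km
12: 174.68 km
13: 133.24 km
14: 210.87 km
15: 160.92 km
Sorted: 1 (47.51 km) < 10 (50.45 km) < 5 (71.87 km) < 2 (79.27 km) < …

1, 10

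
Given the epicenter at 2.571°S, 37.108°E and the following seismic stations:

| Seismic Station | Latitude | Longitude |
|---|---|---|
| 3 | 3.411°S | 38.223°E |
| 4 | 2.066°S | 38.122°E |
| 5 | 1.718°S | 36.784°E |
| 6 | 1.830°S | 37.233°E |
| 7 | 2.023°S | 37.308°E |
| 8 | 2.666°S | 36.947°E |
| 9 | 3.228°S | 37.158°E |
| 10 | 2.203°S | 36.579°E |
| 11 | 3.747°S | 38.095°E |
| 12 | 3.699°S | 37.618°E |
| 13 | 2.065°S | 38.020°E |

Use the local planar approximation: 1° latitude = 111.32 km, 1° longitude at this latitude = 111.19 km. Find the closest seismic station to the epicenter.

8

Distances from 2.571°S, 37.108°E:
3: 155.287 km
4: 125.985 km
5: 101.560 km
6: 83.651 km
7: 64.930 km
8: 20.792 km
9: 73.348 km
10: 71.679 km
11: 170.827 km
12: 137.780 km
13: 115.999 km
Minimum: 8 at 20.792 km.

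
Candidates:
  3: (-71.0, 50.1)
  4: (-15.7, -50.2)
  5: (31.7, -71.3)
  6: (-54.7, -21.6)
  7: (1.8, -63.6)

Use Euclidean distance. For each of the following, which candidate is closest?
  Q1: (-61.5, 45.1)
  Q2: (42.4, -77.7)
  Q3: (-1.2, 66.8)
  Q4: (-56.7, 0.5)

Q1→3; Q2→5; Q3→3; Q4→6

Q1 at (-61.5, 45.1):
  3: 10.7
  4: 105.7
  5: 149.1
  6: 67.0
  7: 125.8
  → nearest: 3 (10.7)
Q2 at (42.4, -77.7):
  3: 170.9
  4: 64.3
  5: 12.5
  6: 112.1
  7: 43.0
  → nearest: 5 (12.5)
Q3 at (-1.2, 66.8):
  3: 71.8
  4: 117.9
  5: 142.0
  6: 103.3
  7: 130.4
  → nearest: 3 (71.8)
Q4 at (-56.7, 0.5):
  3: 51.6
  4: 65.2
  5: 113.9
  6: 22.2
  7: 86.8
  → nearest: 6 (22.2)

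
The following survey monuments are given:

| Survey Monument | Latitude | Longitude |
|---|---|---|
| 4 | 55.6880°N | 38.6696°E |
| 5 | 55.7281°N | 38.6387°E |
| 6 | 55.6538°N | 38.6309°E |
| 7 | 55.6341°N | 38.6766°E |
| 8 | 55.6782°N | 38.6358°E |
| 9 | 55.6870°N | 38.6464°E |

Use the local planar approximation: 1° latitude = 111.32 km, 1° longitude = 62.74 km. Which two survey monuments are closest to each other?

Pairwise distances:
4–5: 4.8667 km
4–6: 4.5155 km
4–7: 6.0162 km
4–8: 2.3848 km
4–9: 1.4598 km
5–6: 8.2855 km
5–7: 10.7308 km
5–8: 5.5578 km
5–9: 4.6007 km
6–7: 3.6097 km
6–8: 2.7336 km
6–9: 3.8216 km
7–8: 5.5365 km
7–9: 6.1861 km
8–9: 1.1840 km
Closest pair: 8–9 at 1.1840 km.

8 and 9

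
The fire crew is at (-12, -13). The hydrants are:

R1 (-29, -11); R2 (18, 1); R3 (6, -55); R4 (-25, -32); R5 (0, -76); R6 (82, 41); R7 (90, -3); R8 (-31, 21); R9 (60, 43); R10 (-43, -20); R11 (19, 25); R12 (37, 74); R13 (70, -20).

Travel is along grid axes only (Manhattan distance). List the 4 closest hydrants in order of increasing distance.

Distances from (-12, -13):
R1: |-17| + |2| = 17 + 2 = 19
R2: |30| + |14| = 30 + 14 = 44
R3: |18| + |-42| = 18 + 42 = 60
R4: |-13| + |-19| = 13 + 19 = 32
R5: |12| + |-63| = 12 + 63 = 75
R6: |94| + |54| = 94 + 54 = 148
R7: |102| + |10| = 102 + 10 = 112
R8: |-19| + |34| = 19 + 34 = 53
R9: |72| + |56| = 72 + 56 = 128
R10: |-31| + |-7| = 31 + 7 = 38
R11: |31| + |38| = 31 + 38 = 69
R12: |49| + |87| = 49 + 87 = 136
R13: |82| + |-7| = 82 + 7 = 89
Sorted: R1 (19) < R4 (32) < R10 (38) < R2 (44) < R8 (53) < R3 (60) < …

R1, R4, R10, R2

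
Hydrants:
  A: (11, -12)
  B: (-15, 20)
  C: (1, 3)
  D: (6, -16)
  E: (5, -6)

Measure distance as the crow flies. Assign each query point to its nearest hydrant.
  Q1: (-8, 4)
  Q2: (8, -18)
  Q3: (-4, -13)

Q1 at (-8, 4):
  A: 24.8
  B: 17.5
  C: 9.1
  D: 24.4
  E: 16.4
  → nearest: C (9.1)
Q2 at (8, -18):
  A: 6.7
  B: 44.4
  C: 22.1
  D: 2.8
  E: 12.4
  → nearest: D (2.8)
Q3 at (-4, -13):
  A: 15.0
  B: 34.8
  C: 16.8
  D: 10.4
  E: 11.4
  → nearest: D (10.4)

Q1→C; Q2→D; Q3→D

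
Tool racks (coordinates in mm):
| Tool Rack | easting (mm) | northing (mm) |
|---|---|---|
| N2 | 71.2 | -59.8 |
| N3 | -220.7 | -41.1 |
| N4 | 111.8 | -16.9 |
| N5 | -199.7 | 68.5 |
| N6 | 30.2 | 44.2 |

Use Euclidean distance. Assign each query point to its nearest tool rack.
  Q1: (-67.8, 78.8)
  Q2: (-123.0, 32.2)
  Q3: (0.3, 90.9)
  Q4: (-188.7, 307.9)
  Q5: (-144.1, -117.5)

Q1 at (-67.8, 78.8):
  N2: 196.3 mm
  N3: 194.3 mm
  N4: 203.5 mm
  N5: 132.3 mm
  N6: 103.9 mm
  → nearest: N6 (103.9 mm)
Q2 at (-123.0, 32.2):
  N2: 214.9 mm
  N3: 122.1 mm
  N4: 239.9 mm
  N5: 84.9 mm
  N6: 153.7 mm
  → nearest: N5 (84.9 mm)
Q3 at (0.3, 90.9):
  N2: 166.5 mm
  N3: 257.4 mm
  N4: 155.1 mm
  N5: 201.3 mm
  N6: 55.5 mm
  → nearest: N6 (55.5 mm)
Q4 at (-188.7, 307.9):
  N2: 450.3 mm
  N3: 350.5 mm
  N4: 442.5 mm
  N5: 239.7 mm
  N6: 342.7 mm
  → nearest: N5 (239.7 mm)
Q5 at (-144.1, -117.5):
  N2: 222.9 mm
  N3: 108.2 mm
  N4: 275.0 mm
  N5: 194.1 mm
  N6: 237.8 mm
  → nearest: N3 (108.2 mm)

Q1→N6; Q2→N5; Q3→N6; Q4→N5; Q5→N3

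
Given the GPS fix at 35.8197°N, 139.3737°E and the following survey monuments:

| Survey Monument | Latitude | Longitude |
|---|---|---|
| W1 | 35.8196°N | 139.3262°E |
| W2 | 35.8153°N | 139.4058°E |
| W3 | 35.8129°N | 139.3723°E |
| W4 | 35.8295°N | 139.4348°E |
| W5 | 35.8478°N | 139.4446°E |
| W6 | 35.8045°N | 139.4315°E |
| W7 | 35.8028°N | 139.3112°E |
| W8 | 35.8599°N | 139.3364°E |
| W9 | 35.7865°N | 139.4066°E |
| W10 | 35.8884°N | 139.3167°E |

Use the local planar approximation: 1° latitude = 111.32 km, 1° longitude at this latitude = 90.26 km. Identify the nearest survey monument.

W3

Distances from 35.8197°N, 139.3737°E:
W1: 4.2874 km
W2: 2.9385 km
W3: 0.7675 km
W4: 5.6218 km
W5: 7.1230 km
W6: 5.4846 km
W7: 5.9467 km
W8: 5.6001 km
W9: 4.7410 km
W10: 9.2172 km
Minimum: W3 at 0.7675 km.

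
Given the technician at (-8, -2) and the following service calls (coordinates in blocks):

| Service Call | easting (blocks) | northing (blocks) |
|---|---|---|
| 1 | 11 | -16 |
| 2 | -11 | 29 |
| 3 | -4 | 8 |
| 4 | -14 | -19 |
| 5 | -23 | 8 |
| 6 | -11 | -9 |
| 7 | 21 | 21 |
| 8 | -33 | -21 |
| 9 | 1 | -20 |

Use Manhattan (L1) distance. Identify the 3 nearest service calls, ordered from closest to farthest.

Distances from (-8, -2):
1: 33 blocks
2: 34 blocks
3: 14 blocks
4: 23 blocks
5: 25 blocks
6: 10 blocks
7: 52 blocks
8: 44 blocks
9: 27 blocks
Sorted: 6 (10 blocks) < 3 (14 blocks) < 4 (23 blocks) < 5 (25 blocks) < 9 (27 blocks) < …

6, 3, 4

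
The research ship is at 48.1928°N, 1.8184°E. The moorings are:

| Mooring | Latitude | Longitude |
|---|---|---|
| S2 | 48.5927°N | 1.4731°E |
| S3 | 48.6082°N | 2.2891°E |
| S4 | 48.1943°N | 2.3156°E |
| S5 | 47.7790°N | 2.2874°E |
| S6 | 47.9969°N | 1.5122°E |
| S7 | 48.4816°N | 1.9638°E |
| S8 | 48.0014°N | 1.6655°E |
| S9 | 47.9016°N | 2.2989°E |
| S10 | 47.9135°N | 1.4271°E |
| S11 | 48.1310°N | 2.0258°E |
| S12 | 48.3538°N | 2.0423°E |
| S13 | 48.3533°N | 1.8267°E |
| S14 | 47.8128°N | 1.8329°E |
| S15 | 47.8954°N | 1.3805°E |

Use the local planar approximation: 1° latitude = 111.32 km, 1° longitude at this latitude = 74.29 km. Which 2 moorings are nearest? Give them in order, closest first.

Distances from 48.1928°N, 1.8184°E:
S2: 51.3789 km
S3: 57.9753 km
S4: 36.9374 km
S5: 57.7571 km
S6: 31.5123 km
S7: 33.9153 km
S8: 24.1454 km
S9: 48.2188 km
S10: 42.5645 km
S11: 16.8739 km
S12: 24.4518 km
S13: 17.8775 km
S14: 42.3153 km
S15: 46.4150 km
Sorted: S11 (16.8739 km) < S13 (17.8775 km) < S8 (24.1454 km) < S12 (24.4518 km) < …

S11, S13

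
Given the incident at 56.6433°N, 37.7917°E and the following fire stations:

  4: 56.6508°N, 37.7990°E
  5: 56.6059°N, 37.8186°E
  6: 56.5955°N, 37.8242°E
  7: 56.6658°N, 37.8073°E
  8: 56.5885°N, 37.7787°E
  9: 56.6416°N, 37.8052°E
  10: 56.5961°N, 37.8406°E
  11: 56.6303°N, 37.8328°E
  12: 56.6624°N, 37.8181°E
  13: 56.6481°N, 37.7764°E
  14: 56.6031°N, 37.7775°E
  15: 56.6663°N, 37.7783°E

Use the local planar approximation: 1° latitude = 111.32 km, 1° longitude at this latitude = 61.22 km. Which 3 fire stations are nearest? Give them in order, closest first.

Distances from 56.6433°N, 37.7917°E:
4: √((0.0075·111.32)² + (0.0073·61.22)²) = √(0.697058 + 0.199725) = 0.9470 km
5: √((-0.0374·111.32)² + (0.0269·61.22)²) = √(17.333633 + 2.712010) = 4.4772 km
6: √((-0.0478·111.32)² + (0.0325·61.22)²) = √(28.314063 + 3.958707) = 5.6809 km
7: √((0.0225·111.32)² + (0.0156·61.22)²) = √(6.273522 + 0.912086) = 2.6806 km
8: √((-0.0548·111.32)² + (-0.0130·61.22)²) = √(37.214099 + 0.633393) = 6.1520 km
9: √((-0.0017·111.32)² + (0.0135·61.22)²) = √(0.035813 + 0.683053) = 0.8479 km
10: √((-0.0472·111.32)² + (0.0489·61.22)²) = √(27.607711 + 8.961988) = 6.0473 km
11: √((-0.0130·111.32)² + (0.0411·61.22)²) = √(2.094272 + 6.330971) = 2.9026 km
12: √((0.0191·111.32)² + (0.0264·61.22)²) = √(4.520777 + 2.612128) = 2.6708 km
13: √((0.0048·111.32)² + (-0.0153·61.22)²) = √(0.285515 + 0.877343) = 1.0784 km
14: √((-0.0402·111.32)² + (-0.0142·61.22)²) = √(20.026198 + 0.755724) = 4.5587 km
15: √((0.0230·111.32)² + (-0.0134·61.22)²) = √(6.555443 + 0.672971) = 2.6886 km
Sorted: 9 (0.8479 km) < 4 (0.9470 km) < 13 (1.0784 km) < 12 (2.6708 km) < 7 (2.6806 km) < …

9, 4, 13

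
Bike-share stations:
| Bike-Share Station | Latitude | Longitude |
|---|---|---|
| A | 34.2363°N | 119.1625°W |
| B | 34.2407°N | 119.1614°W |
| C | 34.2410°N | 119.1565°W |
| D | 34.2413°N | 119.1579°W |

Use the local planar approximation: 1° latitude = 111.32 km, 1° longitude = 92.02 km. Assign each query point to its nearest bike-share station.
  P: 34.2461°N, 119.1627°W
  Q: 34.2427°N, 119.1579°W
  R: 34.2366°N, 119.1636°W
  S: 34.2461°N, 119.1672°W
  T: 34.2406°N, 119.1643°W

P at 34.2461°N, 119.1627°W:
  A: 1.0911 km
  B: 0.6129 km
  C: 0.8049 km
  D: 0.6933 km
  → nearest: B (0.6129 km)
Q at 34.2427°N, 119.1579°W:
  A: 0.8287 km
  B: 0.3915 km
  C: 0.2289 km
  D: 0.1558 km
  → nearest: D (0.1558 km)
R at 34.2366°N, 119.1636°W:
  A: 0.1066 km
  B: 0.4993 km
  C: 0.8166 km
  D: 0.7408 km
  → nearest: A (0.1066 km)
S at 34.2461°N, 119.1672°W:
  A: 1.1735 km
  B: 0.8039 km
  C: 1.1366 km
  D: 1.0089 km
  → nearest: B (0.8039 km)
T at 34.2406°N, 119.1643°W:
  A: 0.5065 km
  B: 0.2671 km
  C: 0.7191 km
  D: 0.5941 km
  → nearest: B (0.2671 km)

P→B; Q→D; R→A; S→B; T→B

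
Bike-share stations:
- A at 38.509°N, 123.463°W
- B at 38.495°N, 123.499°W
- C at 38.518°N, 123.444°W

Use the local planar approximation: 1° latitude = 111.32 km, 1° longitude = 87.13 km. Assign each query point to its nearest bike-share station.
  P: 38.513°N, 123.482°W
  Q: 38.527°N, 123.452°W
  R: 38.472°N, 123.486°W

P→A; Q→C; R→B

P at 38.513°N, 123.482°W:
  A: 1.714 km
  B: 2.492 km
  C: 3.357 km
  → nearest: A (1.714 km)
Q at 38.527°N, 123.452°W:
  A: 2.221 km
  B: 5.428 km
  C: 1.221 km
  → nearest: C (1.221 km)
R at 38.472°N, 123.486°W:
  A: 4.580 km
  B: 2.800 km
  C: 6.294 km
  → nearest: B (2.800 km)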